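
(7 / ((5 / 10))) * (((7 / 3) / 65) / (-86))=-49 / 8385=-0.01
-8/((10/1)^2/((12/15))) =-8/125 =-0.06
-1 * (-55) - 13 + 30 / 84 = 593 / 14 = 42.36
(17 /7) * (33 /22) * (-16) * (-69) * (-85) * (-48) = 16408594.29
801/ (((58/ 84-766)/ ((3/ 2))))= -50463/ 32143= -1.57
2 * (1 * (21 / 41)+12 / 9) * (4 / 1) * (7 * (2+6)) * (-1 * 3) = -101696 / 41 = -2480.39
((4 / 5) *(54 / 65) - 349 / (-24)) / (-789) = -118609 / 6154200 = -0.02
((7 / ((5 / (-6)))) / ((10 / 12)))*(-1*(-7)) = -1764 / 25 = -70.56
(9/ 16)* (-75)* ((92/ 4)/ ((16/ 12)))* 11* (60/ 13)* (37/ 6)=-94780125/ 416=-227836.84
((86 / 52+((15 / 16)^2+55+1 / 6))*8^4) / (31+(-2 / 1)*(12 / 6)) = 9217136 / 1053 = 8753.22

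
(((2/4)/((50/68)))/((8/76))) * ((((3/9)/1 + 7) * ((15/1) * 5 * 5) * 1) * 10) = 177650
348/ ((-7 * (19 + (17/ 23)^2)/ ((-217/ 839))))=1426713/ 2168815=0.66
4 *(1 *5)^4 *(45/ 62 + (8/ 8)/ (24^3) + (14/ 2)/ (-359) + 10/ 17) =2116214085625/ 653851008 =3236.54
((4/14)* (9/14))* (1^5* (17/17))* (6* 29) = 31.96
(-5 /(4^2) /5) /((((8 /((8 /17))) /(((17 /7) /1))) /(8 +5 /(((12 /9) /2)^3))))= -199 /896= -0.22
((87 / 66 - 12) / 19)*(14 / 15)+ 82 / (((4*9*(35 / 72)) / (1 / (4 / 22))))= 25.25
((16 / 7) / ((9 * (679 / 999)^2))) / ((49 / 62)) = 0.70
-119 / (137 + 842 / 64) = -0.79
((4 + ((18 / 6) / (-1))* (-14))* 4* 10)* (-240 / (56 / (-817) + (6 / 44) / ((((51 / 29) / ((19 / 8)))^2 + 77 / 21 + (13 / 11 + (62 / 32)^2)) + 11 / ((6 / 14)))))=4027300441030096800 / 589384017191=6833066.94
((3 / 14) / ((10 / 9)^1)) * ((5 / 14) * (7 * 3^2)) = 243 / 56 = 4.34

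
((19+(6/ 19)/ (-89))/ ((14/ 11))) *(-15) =-757185/ 3382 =-223.89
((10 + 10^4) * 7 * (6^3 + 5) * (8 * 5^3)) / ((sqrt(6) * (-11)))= -703885000 * sqrt(6) / 3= -574719695.87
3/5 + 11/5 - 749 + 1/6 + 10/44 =-123058/165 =-745.81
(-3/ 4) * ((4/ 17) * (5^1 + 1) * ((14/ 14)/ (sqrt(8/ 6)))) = -9 * sqrt(3)/ 17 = -0.92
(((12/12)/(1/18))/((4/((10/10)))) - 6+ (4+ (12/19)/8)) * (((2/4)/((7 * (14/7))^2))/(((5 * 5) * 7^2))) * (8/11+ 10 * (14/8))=401/4096400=0.00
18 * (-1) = -18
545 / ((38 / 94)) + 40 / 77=1348.68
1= 1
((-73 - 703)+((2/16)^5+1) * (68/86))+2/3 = -1637023693/2113536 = -774.54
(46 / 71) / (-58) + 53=109104 / 2059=52.99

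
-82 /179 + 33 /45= 0.28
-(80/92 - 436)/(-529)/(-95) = 10008/1155865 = 0.01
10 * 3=30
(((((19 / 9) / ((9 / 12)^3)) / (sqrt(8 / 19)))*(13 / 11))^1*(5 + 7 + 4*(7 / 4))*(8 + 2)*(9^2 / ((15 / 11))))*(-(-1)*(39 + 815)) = 128250304*sqrt(38) / 9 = 87843107.76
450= 450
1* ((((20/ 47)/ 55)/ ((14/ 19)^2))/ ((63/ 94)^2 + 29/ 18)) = 610812/ 88311377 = 0.01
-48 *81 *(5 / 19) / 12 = -1620 / 19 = -85.26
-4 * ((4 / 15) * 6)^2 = -256 / 25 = -10.24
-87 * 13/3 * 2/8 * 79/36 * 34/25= -506311/1800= -281.28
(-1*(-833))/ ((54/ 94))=39151/ 27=1450.04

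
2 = 2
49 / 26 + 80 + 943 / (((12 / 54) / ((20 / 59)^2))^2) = 105236181569 / 315051386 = 334.03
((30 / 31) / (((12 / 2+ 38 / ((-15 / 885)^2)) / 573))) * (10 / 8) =42975 / 8201608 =0.01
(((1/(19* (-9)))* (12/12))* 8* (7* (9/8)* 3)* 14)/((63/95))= -70/3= -23.33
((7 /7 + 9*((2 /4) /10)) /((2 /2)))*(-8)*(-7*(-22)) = -8932 /5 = -1786.40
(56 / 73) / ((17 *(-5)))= -56 / 6205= -0.01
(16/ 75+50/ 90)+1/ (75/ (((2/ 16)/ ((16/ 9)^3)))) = 5671051/ 7372800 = 0.77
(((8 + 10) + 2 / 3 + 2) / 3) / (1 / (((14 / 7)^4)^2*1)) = 15872 / 9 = 1763.56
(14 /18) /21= 1 /27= 0.04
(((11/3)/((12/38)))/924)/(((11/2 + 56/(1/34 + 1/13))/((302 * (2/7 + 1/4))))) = 674215/176474088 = 0.00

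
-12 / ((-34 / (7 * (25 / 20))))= 105 / 34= 3.09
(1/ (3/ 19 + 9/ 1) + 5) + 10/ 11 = 11519/ 1914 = 6.02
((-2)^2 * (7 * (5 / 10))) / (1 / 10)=140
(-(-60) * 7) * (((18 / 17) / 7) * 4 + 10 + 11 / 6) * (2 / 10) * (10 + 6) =284192 / 17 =16717.18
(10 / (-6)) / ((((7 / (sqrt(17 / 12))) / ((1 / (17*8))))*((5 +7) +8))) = -sqrt(51) / 68544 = -0.00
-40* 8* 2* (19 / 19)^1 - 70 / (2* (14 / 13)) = -1345 / 2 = -672.50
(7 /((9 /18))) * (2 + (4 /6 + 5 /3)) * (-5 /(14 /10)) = -650 /3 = -216.67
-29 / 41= -0.71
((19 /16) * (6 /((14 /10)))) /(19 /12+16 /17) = 2907 /1442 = 2.02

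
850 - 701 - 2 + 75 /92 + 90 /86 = 588897 /3956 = 148.86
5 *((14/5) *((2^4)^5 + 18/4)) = 14680127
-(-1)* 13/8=13/8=1.62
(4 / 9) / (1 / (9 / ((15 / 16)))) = 64 / 15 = 4.27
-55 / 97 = -0.57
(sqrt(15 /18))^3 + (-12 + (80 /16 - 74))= -81 + 5*sqrt(30) /36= -80.24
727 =727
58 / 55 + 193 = 10673 / 55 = 194.05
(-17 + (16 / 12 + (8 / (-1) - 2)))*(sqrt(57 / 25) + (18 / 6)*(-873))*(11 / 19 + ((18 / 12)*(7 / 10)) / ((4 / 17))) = 515114523 / 1520 - 590051*sqrt(57) / 22800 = 338695.75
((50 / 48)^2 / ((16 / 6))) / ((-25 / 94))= -1175 / 768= -1.53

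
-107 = -107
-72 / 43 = -1.67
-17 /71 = -0.24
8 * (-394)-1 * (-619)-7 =-2540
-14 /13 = -1.08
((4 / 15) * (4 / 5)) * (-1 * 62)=-992 / 75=-13.23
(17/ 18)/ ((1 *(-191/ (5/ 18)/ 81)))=-85/ 764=-0.11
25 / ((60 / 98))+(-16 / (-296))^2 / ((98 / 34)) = 16435253 / 402486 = 40.83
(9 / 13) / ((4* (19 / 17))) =153 / 988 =0.15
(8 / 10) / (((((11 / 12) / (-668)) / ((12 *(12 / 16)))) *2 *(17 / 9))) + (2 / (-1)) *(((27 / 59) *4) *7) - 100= -1514.50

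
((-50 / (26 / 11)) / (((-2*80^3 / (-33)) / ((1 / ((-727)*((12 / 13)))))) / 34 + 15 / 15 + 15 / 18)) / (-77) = -0.00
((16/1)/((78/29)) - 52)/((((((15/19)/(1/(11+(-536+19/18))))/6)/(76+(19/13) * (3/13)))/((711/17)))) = 3756074133168/1761192095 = 2132.69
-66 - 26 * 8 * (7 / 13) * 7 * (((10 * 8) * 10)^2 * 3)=-1505280066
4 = 4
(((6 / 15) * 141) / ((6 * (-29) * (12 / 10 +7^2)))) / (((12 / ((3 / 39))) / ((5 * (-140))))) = 8225 / 283881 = 0.03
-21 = -21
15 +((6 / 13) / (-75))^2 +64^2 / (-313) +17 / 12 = 1321278149 / 396727500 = 3.33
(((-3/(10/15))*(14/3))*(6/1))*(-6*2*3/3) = 1512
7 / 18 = 0.39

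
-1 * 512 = -512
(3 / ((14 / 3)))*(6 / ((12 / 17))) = 5.46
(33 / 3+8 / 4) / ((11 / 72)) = 936 / 11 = 85.09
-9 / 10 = -0.90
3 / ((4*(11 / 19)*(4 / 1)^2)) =57 / 704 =0.08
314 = 314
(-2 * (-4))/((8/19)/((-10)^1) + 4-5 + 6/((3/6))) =760/1041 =0.73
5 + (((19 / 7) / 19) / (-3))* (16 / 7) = 719 / 147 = 4.89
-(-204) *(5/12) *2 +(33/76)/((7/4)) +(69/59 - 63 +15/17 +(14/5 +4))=116.10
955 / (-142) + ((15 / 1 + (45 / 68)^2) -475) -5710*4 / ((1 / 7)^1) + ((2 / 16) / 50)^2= -526423275429481 / 3283040000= -160346.29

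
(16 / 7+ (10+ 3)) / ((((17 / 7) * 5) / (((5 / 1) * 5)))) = 535 / 17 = 31.47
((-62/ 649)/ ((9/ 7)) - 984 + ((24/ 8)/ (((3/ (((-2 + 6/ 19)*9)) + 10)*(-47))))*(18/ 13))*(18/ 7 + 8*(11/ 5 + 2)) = -199234397580412/ 5597147985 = -35595.70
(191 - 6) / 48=185 / 48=3.85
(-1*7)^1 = -7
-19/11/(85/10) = -38/187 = -0.20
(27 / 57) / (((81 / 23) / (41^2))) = 38663 / 171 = 226.10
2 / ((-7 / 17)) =-34 / 7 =-4.86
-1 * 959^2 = -919681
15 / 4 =3.75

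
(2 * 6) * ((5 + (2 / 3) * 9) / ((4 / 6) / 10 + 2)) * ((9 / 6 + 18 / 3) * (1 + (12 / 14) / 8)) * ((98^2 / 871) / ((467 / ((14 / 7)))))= 10187100 / 406757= 25.04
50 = 50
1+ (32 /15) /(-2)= -1 /15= -0.07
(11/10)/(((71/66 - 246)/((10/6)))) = -121/16165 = -0.01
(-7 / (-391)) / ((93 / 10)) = 70 / 36363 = 0.00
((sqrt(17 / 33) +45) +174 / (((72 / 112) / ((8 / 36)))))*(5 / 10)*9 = 3*sqrt(561) / 22 +2839 / 6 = 476.40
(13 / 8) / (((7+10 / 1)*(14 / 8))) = 13 / 238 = 0.05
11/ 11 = 1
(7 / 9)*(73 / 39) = 511 / 351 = 1.46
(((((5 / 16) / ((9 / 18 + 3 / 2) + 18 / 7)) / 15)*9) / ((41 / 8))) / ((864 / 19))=133 / 755712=0.00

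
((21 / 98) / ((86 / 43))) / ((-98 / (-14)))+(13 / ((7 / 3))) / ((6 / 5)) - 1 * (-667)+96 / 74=4880273 / 7252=672.96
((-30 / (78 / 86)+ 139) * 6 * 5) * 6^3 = 8922960 / 13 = 686381.54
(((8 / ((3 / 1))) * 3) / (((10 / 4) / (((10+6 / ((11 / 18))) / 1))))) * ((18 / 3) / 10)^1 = 10464 / 275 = 38.05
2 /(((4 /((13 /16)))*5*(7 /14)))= 0.16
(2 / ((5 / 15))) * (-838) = -5028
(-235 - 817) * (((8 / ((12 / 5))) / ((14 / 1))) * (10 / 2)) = -26300 / 21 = -1252.38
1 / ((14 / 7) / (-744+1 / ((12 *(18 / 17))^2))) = -34711775 / 93312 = -372.00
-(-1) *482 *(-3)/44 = -32.86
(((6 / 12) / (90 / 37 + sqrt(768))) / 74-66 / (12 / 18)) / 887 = -68857287 / 616933336 + 37 * sqrt(3) / 231350001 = -0.11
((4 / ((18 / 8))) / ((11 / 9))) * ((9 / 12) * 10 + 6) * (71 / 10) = 7668 / 55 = 139.42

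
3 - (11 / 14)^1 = 31 / 14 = 2.21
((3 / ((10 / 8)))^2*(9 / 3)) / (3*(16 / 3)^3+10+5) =3888 / 105775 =0.04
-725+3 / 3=-724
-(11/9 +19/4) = -215/36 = -5.97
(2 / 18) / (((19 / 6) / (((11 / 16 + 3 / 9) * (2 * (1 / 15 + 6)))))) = 4459 / 10260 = 0.43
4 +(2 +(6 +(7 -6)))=13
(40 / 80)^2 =1 / 4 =0.25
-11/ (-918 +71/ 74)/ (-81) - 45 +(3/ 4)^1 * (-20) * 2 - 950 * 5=-4825.00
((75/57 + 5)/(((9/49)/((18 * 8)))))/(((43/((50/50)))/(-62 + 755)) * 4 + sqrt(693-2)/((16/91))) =-574154735616/10442625442885 + 13156947707904 * sqrt(691)/10442625442885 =33.06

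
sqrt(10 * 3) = sqrt(30) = 5.48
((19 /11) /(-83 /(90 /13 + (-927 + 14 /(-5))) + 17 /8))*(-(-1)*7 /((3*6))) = 31913084 /105230961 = 0.30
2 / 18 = 1 / 9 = 0.11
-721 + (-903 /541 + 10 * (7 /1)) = -353094 /541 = -652.67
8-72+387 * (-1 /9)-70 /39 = -4243 /39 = -108.79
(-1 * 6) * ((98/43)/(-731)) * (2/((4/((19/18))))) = 931/94299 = 0.01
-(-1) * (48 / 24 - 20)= -18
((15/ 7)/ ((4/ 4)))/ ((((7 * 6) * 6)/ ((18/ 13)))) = 15/ 1274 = 0.01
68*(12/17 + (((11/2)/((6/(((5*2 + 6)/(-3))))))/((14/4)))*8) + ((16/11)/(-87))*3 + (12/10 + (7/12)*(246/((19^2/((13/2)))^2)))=-74452223798269/104762445480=-710.68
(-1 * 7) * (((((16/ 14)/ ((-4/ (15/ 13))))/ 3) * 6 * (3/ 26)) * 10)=900/ 169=5.33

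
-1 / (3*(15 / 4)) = -4 / 45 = -0.09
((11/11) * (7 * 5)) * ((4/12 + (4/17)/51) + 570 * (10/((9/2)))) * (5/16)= 192236275/13872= 13857.86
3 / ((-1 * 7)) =-3 / 7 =-0.43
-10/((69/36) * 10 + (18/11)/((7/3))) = -0.50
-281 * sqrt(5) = -628.34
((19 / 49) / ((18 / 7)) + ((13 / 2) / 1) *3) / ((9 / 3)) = 1238 / 189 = 6.55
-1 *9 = -9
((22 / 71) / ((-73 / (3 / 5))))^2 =4356 / 671587225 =0.00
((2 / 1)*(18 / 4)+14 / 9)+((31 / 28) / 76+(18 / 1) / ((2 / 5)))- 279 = -4279129 / 19152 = -223.43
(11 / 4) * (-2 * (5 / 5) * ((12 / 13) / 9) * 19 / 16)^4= 1433531 / 148060224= 0.01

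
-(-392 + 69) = 323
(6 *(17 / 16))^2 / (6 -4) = 2601 / 128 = 20.32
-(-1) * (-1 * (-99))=99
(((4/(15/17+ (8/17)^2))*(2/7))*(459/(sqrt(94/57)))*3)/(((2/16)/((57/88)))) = 90733284*sqrt(5358)/1154461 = 5752.93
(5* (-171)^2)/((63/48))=779760/7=111394.29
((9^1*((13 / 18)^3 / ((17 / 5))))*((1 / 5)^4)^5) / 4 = 2197 / 840454101562500000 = 0.00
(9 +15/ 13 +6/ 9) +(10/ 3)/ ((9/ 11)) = 5228/ 351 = 14.89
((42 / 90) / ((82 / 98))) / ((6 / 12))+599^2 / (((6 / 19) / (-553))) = -257611343521 / 410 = -628320350.05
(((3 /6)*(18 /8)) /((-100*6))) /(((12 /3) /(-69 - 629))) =0.33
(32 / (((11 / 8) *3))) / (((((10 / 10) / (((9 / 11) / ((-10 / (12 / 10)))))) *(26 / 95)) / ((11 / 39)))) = -7296 / 9295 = -0.78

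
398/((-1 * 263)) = -398/263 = -1.51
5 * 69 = 345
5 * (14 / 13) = 70 / 13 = 5.38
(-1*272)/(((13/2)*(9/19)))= -10336/117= -88.34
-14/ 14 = -1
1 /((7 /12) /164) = 1968 /7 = 281.14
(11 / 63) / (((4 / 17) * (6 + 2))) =187 / 2016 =0.09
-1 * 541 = -541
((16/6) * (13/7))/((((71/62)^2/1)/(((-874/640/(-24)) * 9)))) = 5459441/2822960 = 1.93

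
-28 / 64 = -7 / 16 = -0.44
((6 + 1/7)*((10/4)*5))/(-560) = -215/1568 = -0.14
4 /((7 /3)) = 12 /7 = 1.71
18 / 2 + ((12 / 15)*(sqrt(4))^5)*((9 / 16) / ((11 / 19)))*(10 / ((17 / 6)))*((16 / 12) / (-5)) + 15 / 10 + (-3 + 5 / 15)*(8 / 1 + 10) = -113901 / 1870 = -60.91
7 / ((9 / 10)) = 70 / 9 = 7.78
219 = 219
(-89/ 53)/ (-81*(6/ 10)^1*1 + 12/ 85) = 7565/ 218307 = 0.03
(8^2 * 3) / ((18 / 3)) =32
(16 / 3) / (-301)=-16 / 903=-0.02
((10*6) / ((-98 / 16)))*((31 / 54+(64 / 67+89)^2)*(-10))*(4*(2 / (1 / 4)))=50218867840000 / 1979649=25367561.54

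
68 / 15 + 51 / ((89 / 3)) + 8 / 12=6.92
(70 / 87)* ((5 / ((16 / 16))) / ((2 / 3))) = 175 / 29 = 6.03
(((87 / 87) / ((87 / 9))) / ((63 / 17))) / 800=17 / 487200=0.00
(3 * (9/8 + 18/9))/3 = 25/8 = 3.12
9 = 9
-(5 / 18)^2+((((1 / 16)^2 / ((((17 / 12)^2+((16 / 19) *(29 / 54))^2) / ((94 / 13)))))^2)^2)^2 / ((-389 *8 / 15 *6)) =-30095235426110267304742964542066057976138513603192135585242245628169596726805 / 390034251122389061393920101522670340887442600799440597838128673304189908025344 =-0.08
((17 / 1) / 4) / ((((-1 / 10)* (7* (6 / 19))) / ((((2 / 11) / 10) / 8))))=-323 / 7392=-0.04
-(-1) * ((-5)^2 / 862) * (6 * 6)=450 / 431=1.04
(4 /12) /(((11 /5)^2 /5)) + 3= 1214 /363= 3.34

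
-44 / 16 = -11 / 4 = -2.75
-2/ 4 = -1/ 2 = -0.50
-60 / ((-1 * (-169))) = -60 / 169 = -0.36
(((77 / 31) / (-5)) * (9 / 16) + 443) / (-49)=-1097947 / 121520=-9.04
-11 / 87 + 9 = 772 / 87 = 8.87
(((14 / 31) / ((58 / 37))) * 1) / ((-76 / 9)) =-0.03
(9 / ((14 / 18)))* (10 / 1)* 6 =4860 / 7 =694.29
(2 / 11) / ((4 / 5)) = 5 / 22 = 0.23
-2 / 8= -1 / 4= -0.25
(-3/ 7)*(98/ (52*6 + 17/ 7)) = -294/ 2201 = -0.13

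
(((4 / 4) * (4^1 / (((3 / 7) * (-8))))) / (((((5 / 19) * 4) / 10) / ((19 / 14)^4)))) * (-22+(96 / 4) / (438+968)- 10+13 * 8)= -549824299 / 203056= -2707.75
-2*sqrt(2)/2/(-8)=sqrt(2)/8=0.18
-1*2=-2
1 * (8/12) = 2/3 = 0.67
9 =9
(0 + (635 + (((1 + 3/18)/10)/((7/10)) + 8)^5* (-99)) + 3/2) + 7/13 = -40386805391/11232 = -3595691.36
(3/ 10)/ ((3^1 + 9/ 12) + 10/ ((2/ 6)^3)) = 0.00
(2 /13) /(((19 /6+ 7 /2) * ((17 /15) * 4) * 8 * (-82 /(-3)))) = 27 /1159808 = 0.00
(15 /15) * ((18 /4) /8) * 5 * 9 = 405 /16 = 25.31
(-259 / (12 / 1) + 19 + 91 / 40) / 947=-37 / 113640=-0.00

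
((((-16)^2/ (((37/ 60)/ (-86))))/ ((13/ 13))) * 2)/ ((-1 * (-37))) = -2641920/ 1369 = -1929.82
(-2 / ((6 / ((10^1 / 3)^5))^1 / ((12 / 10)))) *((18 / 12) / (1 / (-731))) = 14620000 / 81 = 180493.83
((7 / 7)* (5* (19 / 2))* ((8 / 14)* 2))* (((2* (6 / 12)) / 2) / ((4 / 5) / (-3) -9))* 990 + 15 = -2806905 / 973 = -2884.79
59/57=1.04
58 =58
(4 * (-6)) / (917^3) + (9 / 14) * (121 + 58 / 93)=3737939121759 / 47807903206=78.19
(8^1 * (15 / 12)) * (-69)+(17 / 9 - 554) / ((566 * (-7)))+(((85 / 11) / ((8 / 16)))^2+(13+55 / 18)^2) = -15007374257 / 77663124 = -193.24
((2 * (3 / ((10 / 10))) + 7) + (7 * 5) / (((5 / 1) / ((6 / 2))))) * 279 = 9486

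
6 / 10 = 3 / 5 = 0.60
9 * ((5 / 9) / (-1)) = -5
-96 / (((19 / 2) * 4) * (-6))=8 / 19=0.42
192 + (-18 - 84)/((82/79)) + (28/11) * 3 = 45717/451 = 101.37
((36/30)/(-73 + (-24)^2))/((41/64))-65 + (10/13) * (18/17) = -1462601411/22788415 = -64.18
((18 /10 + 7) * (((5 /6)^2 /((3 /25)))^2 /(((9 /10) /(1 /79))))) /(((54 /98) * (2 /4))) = 210546875 /13994613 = 15.04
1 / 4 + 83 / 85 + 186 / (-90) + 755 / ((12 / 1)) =10553 / 170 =62.08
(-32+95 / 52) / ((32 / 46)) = -36087 / 832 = -43.37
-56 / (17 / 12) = -672 / 17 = -39.53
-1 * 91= -91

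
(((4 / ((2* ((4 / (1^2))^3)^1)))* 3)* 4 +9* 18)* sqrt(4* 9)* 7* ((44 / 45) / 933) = 33341 / 4665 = 7.15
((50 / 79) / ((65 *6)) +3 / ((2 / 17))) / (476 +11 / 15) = 785705 / 14688154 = 0.05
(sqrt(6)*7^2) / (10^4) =49*sqrt(6) / 10000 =0.01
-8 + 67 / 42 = -269 / 42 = -6.40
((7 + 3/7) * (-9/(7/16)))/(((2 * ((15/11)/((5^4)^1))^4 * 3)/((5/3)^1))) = -7434882812500000/3969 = -1873238299949.61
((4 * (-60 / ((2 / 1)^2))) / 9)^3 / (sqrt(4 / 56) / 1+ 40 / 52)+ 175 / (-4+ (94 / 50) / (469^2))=-352247473116875 / 731082813561+ 1352000 * sqrt(14) / 33237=-329.61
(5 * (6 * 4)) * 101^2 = 1224120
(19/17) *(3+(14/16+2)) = 893/136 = 6.57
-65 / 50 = -13 / 10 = -1.30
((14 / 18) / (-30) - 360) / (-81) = 97207 / 21870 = 4.44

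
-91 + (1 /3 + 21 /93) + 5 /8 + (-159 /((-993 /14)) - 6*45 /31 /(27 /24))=-23472925 /246264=-95.32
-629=-629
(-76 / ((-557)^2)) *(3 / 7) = -228 / 2171743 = -0.00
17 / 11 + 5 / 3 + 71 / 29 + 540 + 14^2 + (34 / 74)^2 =971950334 / 1310133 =741.87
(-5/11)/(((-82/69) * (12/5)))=575/3608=0.16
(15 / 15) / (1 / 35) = 35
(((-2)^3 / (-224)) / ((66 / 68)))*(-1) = -17 / 462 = -0.04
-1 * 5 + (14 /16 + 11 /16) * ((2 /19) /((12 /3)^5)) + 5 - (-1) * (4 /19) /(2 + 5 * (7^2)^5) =35309438943 /219833538093056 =0.00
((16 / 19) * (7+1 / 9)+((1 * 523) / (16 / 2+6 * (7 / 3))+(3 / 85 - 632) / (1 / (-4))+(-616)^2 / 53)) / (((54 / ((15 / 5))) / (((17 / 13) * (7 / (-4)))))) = -1152792903311 / 933126480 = -1235.41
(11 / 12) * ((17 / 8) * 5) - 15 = -5.26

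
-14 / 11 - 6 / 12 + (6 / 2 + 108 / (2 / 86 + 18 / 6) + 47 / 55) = 54061 / 1430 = 37.80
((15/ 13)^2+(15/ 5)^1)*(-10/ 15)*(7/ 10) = -1708/ 845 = -2.02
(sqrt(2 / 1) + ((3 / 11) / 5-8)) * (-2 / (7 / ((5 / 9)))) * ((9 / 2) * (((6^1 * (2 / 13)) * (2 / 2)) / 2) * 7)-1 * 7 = 1621 / 143-30 * sqrt(2) / 13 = 8.07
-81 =-81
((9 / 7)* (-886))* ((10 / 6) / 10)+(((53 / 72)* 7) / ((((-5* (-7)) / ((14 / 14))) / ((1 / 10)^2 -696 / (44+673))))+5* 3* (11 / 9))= -10339054531 / 60228000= -171.67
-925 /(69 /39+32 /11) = -132275 /669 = -197.72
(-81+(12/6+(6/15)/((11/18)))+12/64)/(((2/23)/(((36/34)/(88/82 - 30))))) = 583727373/17742560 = 32.90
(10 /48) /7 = 5 /168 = 0.03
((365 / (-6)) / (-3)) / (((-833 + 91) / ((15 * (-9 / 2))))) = 5475 / 2968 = 1.84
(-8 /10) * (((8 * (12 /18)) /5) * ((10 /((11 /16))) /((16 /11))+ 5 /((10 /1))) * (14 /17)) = -3136 /425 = -7.38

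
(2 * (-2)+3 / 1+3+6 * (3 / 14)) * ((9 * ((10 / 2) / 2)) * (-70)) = -5175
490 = 490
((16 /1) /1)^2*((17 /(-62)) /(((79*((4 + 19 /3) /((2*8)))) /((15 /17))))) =-92160 /75919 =-1.21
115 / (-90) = -23 / 18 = -1.28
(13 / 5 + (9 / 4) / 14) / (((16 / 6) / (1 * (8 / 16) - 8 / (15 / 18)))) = -30147 / 3200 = -9.42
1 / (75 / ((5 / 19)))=1 / 285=0.00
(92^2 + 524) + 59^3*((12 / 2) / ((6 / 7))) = 1446641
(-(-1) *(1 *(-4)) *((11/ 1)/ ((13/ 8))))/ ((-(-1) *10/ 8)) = -1408/ 65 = -21.66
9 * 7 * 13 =819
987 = 987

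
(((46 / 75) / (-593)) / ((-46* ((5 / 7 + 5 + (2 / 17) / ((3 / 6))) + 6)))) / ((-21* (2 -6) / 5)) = 17 / 151784280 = 0.00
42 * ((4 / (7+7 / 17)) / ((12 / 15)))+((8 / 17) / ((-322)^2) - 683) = -865450342 / 1321971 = -654.67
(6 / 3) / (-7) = -2 / 7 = -0.29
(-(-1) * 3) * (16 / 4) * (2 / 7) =24 / 7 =3.43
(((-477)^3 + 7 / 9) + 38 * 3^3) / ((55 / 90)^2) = -35163819216 / 121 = -290610076.17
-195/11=-17.73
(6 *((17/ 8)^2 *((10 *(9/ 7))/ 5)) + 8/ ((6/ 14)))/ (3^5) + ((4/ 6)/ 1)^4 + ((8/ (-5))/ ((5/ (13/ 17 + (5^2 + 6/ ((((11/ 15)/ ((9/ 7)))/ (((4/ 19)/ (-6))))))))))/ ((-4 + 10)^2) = 2431840937/ 7252383600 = 0.34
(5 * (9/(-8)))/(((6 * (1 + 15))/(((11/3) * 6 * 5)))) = -825/128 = -6.45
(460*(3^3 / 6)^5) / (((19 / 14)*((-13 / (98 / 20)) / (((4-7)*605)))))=845495173215 / 1976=427882172.68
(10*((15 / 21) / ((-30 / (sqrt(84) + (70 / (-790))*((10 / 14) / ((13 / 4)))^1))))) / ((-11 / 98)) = -1400 / 33891 + 140*sqrt(21) / 33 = 19.40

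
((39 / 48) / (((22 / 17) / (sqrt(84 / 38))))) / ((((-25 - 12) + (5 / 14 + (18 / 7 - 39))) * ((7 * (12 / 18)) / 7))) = -1547 * sqrt(798) / 2280608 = -0.02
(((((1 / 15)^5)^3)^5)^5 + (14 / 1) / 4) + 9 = 27049681421321680533855901002398687337409269026704967144040042758979274739157689587746091856632999129318357643163686373866152947411550035092588796095987144964231091490095916481482192554372803824848688026590499071504656124842695883592071206631772004856935622483640173844539881139239971994842812161989036680577557102384887445921546221572189738425541361390286156478867462312851718166674002776423446059417786402345740270902751944959163665771484377 / 2163974513705734442708472080191894986992741522136397371523203420718341979132615167019687348530639930345468611453094909909292235792924002807407103687678971597138487319207673318518575404349824305987895042127239925720372489987415670687365696530541760388554849798691213907563190491139197759587424972959122934446204568190790995673723697725775179074043308911222892518309396985028137453333920222113875684753422912187659221672220155596733093261718750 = 12.50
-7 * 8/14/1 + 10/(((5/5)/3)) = 26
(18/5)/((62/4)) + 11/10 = 413/310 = 1.33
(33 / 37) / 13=0.07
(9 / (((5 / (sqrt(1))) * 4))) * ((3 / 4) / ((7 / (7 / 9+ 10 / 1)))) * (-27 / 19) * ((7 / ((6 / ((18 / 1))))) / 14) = -23571 / 21280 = -1.11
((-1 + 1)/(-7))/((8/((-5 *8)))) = 0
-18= -18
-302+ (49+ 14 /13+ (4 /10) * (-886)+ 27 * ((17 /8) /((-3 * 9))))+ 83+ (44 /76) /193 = -1001939691 /1906840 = -525.45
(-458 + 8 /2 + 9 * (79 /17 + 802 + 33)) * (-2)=-241496 /17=-14205.65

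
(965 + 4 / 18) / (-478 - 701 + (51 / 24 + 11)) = -69496 / 83943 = -0.83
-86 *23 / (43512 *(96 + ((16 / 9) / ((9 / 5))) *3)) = -8901 / 19377344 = -0.00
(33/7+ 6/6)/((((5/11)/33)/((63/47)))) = 26136/47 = 556.09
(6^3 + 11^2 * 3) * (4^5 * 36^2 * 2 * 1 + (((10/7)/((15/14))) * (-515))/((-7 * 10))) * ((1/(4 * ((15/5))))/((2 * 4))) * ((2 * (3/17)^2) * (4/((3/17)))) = 5378772391/238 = 22599884.00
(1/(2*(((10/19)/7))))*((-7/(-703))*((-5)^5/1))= -30625/148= -206.93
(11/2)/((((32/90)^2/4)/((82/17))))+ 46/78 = 35642749/42432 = 840.00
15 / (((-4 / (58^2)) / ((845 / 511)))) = -10659675 / 511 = -20860.42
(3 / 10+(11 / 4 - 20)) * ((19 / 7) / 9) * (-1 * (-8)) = -4294 / 105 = -40.90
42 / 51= 14 / 17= 0.82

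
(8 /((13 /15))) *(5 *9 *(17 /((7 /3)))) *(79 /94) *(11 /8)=29915325 /8554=3497.23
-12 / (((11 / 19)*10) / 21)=-2394 / 55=-43.53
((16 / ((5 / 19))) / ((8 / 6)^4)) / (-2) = -1539 / 160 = -9.62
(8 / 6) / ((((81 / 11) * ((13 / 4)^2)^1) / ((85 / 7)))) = 59840 / 287469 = 0.21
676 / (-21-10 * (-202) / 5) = 676 / 383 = 1.77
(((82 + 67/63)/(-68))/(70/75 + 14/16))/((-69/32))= 1674560/5345361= 0.31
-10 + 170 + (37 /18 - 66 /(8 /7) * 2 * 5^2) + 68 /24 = -49007 /18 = -2722.61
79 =79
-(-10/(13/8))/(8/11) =110/13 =8.46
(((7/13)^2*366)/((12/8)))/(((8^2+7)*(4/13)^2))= 2989/284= 10.52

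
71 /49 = 1.45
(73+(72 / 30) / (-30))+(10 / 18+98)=38582 / 225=171.48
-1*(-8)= 8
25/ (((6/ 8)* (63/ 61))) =6100/ 189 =32.28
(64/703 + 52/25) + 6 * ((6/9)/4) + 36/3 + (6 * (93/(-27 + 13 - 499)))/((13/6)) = 3351503/228475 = 14.67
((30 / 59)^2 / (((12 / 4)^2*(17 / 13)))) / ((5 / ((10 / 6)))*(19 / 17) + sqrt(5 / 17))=18525 / 2753471 - 325*sqrt(85) / 2753471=0.01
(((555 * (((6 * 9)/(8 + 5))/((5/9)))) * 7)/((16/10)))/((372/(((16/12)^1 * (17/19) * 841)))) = 1499683815/30628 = 48964.47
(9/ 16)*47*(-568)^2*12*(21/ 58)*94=101021881968/ 29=3483513171.31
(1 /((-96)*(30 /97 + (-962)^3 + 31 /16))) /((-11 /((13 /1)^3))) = -213109 /91192866545154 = -0.00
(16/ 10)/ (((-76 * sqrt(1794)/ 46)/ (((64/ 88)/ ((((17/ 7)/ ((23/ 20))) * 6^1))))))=-322 * sqrt(1794)/ 10392525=-0.00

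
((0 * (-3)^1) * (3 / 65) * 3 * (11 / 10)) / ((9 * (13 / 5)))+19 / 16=19 / 16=1.19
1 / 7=0.14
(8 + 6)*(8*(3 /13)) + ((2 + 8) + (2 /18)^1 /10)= 41953 /1170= 35.86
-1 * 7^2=-49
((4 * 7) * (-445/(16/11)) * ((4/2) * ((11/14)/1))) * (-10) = 269225/2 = 134612.50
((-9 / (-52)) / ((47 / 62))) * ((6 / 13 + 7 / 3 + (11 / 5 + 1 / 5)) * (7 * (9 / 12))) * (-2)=-1978389 / 158860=-12.45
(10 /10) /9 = 1 /9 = 0.11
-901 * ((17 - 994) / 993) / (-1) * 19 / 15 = -16725263 / 14895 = -1122.88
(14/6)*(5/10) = 7/6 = 1.17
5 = 5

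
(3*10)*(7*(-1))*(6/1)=-1260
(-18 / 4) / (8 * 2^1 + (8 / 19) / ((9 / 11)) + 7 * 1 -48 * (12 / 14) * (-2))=-0.04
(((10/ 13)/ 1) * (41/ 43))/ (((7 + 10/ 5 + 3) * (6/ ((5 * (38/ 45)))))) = 3895/ 90558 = 0.04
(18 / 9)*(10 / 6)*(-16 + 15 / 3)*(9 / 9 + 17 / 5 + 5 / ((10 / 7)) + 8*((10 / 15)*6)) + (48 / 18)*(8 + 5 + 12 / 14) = -29947 / 21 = -1426.05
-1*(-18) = 18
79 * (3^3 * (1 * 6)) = 12798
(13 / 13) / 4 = 1 / 4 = 0.25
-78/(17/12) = -55.06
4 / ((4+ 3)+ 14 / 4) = 8 / 21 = 0.38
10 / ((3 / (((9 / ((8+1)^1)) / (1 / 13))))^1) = 130 / 3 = 43.33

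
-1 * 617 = -617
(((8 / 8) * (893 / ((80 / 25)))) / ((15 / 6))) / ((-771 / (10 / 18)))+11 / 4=148193 / 55512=2.67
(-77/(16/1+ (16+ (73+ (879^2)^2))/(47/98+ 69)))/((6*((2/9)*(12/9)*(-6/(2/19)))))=524293/5928350955435072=0.00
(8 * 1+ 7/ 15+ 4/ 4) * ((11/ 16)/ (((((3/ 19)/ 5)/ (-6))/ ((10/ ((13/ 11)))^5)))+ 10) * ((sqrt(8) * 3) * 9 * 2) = -2150848414000368 * sqrt(2)/ 371293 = -8192341352.22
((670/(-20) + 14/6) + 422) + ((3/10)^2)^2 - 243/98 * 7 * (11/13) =1026902113/2730000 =376.15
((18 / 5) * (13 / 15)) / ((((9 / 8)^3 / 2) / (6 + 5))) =292864 / 6075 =48.21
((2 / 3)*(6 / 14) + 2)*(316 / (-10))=-2528 / 35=-72.23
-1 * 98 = -98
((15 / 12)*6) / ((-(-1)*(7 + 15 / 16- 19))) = -40 / 59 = -0.68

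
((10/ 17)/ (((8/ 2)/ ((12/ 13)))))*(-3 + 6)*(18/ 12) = 135/ 221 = 0.61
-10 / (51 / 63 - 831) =0.01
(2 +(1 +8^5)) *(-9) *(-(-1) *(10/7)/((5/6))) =-3539268/7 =-505609.71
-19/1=-19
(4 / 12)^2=1 / 9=0.11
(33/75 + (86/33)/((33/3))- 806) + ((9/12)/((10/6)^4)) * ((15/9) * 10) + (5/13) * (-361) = -222394493/235950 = -942.55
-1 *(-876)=876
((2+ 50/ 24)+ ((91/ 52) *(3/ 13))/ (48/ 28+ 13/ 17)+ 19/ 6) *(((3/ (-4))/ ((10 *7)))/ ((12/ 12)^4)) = -170571/ 2147600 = -0.08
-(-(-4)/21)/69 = -4/1449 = -0.00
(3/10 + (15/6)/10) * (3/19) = 33/380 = 0.09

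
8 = 8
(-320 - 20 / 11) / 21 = -15.32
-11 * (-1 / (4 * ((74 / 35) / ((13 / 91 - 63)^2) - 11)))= -1331000 / 5323741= -0.25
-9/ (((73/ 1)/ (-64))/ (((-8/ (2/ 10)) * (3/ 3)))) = -23040/ 73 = -315.62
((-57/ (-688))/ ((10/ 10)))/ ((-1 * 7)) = -57/ 4816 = -0.01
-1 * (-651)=651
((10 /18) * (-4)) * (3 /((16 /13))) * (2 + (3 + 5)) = -54.17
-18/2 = -9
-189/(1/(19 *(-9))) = 32319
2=2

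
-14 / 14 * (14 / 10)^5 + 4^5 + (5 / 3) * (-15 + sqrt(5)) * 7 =35 * sqrt(5) / 3 + 2636318 / 3125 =869.71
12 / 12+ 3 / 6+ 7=17 / 2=8.50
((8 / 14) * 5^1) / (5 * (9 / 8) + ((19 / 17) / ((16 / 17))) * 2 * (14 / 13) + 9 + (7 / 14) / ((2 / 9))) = 2080 / 14147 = 0.15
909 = 909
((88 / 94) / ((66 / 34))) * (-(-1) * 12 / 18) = 136 / 423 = 0.32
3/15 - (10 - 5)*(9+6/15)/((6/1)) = -229/30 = -7.63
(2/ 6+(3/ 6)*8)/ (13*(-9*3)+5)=-13/ 1038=-0.01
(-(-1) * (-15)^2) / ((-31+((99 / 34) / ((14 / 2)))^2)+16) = -4248300 / 279953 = -15.18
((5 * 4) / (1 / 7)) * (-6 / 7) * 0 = 0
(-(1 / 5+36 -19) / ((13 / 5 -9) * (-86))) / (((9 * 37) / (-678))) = 113 / 1776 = 0.06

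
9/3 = 3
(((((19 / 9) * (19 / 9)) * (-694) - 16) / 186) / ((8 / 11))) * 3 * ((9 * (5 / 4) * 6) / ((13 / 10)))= -34626625 / 9672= -3580.09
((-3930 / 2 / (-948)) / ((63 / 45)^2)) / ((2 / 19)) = 311125 / 30968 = 10.05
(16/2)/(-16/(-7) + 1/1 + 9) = 28/43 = 0.65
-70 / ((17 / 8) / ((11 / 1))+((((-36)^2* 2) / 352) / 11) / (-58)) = -1965040 / 5099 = -385.38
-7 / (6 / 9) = -21 / 2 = -10.50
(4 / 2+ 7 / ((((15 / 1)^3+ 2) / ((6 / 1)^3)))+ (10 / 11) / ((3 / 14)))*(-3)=-20.07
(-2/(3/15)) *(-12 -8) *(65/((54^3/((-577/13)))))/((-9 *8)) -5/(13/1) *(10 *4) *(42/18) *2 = -1321759975/18423288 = -71.74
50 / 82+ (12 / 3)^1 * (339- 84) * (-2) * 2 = -167255 / 41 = -4079.39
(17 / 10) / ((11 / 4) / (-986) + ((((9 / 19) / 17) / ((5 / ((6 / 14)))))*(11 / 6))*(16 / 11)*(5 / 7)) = 31210844 / 32315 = 965.83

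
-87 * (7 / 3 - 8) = 493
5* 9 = 45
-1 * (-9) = 9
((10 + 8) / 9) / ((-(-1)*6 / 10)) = 3.33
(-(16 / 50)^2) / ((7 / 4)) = -256 / 4375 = -0.06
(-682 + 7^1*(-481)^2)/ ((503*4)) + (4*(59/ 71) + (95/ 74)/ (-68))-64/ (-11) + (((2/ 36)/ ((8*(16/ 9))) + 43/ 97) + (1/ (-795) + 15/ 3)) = 3995944212548359421/ 4878075217255680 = 819.16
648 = 648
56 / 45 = 1.24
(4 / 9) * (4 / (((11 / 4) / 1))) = 64 / 99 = 0.65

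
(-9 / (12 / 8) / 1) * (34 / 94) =-102 / 47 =-2.17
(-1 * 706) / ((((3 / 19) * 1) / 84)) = -375592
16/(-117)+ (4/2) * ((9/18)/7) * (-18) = -2.71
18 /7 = 2.57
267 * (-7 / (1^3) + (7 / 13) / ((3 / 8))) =-19313 / 13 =-1485.62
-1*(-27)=27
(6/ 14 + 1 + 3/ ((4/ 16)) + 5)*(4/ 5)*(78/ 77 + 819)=32580756/ 2695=12089.33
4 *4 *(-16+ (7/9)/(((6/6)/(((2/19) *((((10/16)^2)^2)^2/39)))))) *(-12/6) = 895095293657/1748238336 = 512.00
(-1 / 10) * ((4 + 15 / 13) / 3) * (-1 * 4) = 134 / 195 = 0.69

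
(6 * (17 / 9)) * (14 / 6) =26.44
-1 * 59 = -59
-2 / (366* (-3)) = 1 / 549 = 0.00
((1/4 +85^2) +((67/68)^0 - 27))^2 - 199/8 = 829266811/16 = 51829175.69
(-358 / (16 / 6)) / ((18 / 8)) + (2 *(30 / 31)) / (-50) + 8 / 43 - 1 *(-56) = -70369 / 19995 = -3.52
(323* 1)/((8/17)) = 5491/8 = 686.38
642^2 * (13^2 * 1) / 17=69655716 / 17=4097395.06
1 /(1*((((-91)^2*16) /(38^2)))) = 361 /33124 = 0.01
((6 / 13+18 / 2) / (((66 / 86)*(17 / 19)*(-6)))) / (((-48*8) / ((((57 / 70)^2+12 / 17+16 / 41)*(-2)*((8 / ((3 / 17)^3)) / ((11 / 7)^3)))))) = -584130659119 / 74001470400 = -7.89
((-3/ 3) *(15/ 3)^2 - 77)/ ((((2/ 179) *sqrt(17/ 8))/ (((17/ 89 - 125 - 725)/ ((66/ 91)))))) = 1231985937 *sqrt(34)/ 979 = 7337743.34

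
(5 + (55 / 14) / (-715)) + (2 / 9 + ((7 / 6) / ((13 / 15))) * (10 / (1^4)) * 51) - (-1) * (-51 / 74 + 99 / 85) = 1783016702 / 2575755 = 692.23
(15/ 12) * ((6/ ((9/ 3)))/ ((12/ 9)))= 15/ 8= 1.88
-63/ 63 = -1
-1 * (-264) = 264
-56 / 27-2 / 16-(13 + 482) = -107395 / 216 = -497.20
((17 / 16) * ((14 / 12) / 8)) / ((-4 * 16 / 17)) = -2023 / 49152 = -0.04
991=991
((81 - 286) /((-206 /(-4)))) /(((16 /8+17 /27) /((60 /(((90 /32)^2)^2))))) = -21495808 /14808825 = -1.45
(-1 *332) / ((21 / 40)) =-13280 / 21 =-632.38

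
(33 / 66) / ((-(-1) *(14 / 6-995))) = -3 / 5956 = -0.00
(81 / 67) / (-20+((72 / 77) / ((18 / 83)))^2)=-480249 / 559852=-0.86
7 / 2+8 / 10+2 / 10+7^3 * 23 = 15787 / 2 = 7893.50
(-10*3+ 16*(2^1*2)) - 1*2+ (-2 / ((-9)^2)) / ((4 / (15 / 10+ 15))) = 3445 / 108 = 31.90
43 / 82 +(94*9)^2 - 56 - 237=715423.52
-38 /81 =-0.47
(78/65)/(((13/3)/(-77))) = -21.32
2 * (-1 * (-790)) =1580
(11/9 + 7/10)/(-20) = -173/1800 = -0.10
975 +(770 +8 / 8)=1746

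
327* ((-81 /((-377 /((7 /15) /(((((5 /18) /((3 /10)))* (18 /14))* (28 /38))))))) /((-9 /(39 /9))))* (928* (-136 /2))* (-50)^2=2839092480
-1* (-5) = 5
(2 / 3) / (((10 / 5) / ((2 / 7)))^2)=2 / 147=0.01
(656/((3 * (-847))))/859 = -656/2182719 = -0.00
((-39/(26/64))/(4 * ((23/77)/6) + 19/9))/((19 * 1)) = -66528/30419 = -2.19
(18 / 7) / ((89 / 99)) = 1782 / 623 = 2.86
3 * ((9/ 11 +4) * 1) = 159/ 11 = 14.45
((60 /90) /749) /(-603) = -2 /1354941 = -0.00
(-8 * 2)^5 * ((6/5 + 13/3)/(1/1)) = -87031808/15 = -5802120.53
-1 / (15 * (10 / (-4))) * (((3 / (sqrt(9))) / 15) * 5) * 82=164 / 225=0.73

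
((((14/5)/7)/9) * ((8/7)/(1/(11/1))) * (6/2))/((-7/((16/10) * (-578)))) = 813824/3675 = 221.45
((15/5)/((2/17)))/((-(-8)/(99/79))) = 5049/1264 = 3.99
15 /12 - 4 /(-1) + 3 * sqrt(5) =21 /4 + 3 * sqrt(5) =11.96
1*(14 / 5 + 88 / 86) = 822 / 215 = 3.82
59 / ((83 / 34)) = 2006 / 83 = 24.17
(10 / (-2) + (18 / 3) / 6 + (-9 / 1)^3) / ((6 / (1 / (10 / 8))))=-97.73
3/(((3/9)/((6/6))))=9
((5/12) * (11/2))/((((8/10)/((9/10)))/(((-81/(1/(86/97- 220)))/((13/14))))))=994208985/20176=49276.81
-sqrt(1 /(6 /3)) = -sqrt(2) /2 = -0.71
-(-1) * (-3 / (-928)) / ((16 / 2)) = 3 / 7424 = 0.00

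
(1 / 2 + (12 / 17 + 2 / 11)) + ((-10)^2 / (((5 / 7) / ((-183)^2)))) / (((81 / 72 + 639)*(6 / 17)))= 13249432013 / 638418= 20753.54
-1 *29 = -29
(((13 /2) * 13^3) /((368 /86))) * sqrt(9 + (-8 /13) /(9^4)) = 94471 * sqrt(9979177) /29808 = 10011.82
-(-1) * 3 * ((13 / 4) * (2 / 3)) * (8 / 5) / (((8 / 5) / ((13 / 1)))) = 169 / 2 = 84.50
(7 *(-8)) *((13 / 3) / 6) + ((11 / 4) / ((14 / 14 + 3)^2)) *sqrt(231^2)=-427 / 576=-0.74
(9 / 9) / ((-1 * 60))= -1 / 60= -0.02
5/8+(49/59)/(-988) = 0.62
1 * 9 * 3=27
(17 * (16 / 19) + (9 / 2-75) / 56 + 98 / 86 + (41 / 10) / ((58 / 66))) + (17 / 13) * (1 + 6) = 4832299343 / 172485040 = 28.02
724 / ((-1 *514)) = -362 / 257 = -1.41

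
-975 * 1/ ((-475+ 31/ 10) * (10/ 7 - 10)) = -175/ 726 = -0.24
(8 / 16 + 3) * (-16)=-56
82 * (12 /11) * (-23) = -22632 /11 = -2057.45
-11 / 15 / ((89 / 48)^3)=-405504 / 3524845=-0.12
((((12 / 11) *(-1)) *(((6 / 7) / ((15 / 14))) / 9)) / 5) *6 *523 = -16736 / 275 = -60.86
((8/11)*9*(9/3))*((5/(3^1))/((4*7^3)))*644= 8280/539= 15.36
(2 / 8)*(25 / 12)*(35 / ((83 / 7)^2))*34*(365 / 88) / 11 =266039375 / 160045248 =1.66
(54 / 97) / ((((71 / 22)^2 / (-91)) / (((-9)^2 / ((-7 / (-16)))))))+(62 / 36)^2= -142200035375 / 158428548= -897.57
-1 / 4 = -0.25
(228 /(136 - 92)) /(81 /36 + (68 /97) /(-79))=1747164 /755645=2.31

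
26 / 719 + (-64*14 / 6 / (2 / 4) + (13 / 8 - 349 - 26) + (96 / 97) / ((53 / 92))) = -59463283915 / 88713096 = -670.29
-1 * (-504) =504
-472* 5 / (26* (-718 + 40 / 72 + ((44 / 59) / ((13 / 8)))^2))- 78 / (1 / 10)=-2961543624000 / 3797466937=-779.87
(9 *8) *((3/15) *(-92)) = -6624/5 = -1324.80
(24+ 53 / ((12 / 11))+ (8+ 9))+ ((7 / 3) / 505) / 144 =19543507 / 218160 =89.58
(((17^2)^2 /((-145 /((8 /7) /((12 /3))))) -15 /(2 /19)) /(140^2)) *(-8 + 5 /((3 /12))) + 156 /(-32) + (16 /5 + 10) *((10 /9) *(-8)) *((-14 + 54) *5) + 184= -347464570553 /14920500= -23287.73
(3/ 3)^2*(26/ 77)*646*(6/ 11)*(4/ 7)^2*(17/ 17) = 1612416/ 41503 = 38.85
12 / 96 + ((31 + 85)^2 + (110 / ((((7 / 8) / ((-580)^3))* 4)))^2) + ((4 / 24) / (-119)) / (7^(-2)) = 751750085404877069013479 / 19992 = 37602545288359197129.53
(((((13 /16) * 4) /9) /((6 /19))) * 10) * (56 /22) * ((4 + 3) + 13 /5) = 27664 /99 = 279.43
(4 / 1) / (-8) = -1 / 2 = -0.50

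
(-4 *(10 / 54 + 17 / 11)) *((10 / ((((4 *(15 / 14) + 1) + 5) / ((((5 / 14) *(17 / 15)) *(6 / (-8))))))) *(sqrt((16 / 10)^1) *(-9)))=-4369 *sqrt(10) / 594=-23.26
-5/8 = -0.62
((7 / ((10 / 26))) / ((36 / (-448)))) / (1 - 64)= 1456 / 405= 3.60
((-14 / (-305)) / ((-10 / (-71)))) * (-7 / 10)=-3479 / 15250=-0.23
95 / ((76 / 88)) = 110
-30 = -30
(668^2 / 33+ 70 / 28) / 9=892613 / 594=1502.72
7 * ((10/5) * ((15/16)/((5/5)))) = 105/8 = 13.12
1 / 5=0.20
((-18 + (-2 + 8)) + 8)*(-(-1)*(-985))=3940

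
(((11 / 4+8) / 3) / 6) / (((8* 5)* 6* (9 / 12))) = 43 / 12960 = 0.00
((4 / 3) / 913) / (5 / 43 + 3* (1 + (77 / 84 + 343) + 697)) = 688 / 1472620611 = 0.00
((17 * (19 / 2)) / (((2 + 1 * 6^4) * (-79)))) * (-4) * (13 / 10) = 4199 / 512710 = 0.01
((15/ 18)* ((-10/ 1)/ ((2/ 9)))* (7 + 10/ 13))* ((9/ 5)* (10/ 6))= -22725/ 26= -874.04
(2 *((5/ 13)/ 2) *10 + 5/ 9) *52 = 2060/ 9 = 228.89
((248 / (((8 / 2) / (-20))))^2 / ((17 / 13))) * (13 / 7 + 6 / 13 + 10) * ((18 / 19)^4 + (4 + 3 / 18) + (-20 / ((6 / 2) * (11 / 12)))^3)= -17924655953691128800 / 3259170453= -5499760203.46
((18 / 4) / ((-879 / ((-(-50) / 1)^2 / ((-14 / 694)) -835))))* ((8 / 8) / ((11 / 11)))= 2620035 / 4102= 638.72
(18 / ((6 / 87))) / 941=261 / 941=0.28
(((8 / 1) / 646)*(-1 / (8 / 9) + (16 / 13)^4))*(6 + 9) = 4008585 / 18450406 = 0.22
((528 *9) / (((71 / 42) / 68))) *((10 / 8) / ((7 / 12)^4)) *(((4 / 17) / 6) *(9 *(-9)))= -159630704640 / 24353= -6554868.17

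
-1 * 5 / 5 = -1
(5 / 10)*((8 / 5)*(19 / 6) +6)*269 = 22327 / 15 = 1488.47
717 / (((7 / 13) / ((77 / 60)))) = 34177 / 20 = 1708.85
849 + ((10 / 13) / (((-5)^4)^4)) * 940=67364501953501 / 79345703125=849.00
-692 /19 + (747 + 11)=13710 /19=721.58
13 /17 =0.76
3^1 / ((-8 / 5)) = -15 / 8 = -1.88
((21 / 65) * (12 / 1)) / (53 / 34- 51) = -8568 / 109265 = -0.08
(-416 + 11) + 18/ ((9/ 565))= 725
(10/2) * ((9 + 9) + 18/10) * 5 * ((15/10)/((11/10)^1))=675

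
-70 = -70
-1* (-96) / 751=96 / 751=0.13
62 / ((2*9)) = 31 / 9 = 3.44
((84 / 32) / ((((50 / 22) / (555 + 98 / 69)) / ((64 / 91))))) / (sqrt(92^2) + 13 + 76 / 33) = 111493272 / 26468975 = 4.21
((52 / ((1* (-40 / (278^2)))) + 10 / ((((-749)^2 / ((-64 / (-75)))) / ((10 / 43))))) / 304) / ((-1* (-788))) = -18177171237677 / 43340423975520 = -0.42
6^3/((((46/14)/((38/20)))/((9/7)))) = 18468/115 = 160.59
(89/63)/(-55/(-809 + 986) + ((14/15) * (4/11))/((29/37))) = 8375345/724983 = 11.55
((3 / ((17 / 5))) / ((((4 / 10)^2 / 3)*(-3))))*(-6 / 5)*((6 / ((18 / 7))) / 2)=525 / 68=7.72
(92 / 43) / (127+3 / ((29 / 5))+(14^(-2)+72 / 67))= 35036176 / 2105853061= 0.02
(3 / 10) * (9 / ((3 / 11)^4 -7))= -395307 / 1024060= -0.39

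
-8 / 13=-0.62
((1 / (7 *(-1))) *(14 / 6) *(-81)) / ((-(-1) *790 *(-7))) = -27 / 5530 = -0.00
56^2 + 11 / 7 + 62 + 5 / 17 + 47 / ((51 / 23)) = 1149919 / 357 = 3221.06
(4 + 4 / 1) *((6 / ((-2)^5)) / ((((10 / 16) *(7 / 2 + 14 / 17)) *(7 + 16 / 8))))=-136 / 2205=-0.06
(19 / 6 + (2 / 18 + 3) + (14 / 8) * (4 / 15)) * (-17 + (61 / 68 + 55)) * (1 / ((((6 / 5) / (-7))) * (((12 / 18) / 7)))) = -78670235 / 4896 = -16068.27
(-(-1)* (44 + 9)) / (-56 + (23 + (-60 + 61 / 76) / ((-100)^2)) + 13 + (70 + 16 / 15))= 120840000 / 116418503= 1.04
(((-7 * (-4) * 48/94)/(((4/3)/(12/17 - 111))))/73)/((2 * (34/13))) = -3071250/991559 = -3.10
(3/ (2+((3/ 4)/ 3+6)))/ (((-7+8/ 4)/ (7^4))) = -9604/ 55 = -174.62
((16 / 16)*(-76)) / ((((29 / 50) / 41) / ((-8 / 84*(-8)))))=-2492800 / 609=-4093.27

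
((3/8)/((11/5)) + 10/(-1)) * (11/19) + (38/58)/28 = -174873/30856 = -5.67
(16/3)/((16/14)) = 14/3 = 4.67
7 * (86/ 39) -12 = 3.44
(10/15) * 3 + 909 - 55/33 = 2728/3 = 909.33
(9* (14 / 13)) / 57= 42 / 247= 0.17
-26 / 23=-1.13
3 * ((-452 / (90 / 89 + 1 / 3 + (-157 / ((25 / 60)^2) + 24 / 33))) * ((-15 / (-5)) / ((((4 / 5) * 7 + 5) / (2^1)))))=2986929000 / 3511121263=0.85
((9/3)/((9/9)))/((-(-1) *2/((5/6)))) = 5/4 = 1.25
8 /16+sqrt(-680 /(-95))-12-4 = -31 /2+2 * sqrt(646) /19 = -12.82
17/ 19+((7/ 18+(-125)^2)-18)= 5338033/ 342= 15608.28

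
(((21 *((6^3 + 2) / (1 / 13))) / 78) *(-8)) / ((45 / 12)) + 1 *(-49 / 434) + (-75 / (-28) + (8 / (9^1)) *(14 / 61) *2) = -3871249829 / 2382660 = -1624.76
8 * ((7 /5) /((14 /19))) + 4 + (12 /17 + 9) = 2457 /85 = 28.91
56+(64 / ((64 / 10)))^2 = 156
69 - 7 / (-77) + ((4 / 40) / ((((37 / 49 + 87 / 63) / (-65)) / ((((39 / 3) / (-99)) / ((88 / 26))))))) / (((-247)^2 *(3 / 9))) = 7581116157 / 109726672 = 69.09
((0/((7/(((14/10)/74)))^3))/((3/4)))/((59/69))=0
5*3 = 15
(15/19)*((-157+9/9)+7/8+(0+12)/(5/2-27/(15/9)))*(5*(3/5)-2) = -2564655/20824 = -123.16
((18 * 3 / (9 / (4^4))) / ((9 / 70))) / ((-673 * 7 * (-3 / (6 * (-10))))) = -102400 / 2019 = -50.72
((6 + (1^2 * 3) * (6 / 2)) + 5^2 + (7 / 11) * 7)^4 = 3905392.57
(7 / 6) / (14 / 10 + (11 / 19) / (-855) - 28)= -37905 / 864256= -0.04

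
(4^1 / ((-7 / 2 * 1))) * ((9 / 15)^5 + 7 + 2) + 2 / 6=-658957 / 65625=-10.04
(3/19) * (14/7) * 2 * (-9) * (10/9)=-120/19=-6.32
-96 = -96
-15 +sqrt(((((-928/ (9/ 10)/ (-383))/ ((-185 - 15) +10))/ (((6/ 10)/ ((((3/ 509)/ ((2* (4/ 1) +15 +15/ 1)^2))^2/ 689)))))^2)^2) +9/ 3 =-12.00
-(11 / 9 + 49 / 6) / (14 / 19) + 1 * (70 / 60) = -2917 / 252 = -11.58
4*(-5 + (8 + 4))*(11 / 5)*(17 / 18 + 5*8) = 113498 / 45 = 2522.18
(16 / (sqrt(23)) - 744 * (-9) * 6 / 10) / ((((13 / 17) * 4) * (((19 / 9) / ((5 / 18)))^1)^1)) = 170 * sqrt(23) / 5681 + 42687 / 247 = 172.97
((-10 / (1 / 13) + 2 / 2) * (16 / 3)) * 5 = -3440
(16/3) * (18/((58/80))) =3840/29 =132.41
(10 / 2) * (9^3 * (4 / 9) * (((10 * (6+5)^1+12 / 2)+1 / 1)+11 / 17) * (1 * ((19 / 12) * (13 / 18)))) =3705000 / 17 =217941.18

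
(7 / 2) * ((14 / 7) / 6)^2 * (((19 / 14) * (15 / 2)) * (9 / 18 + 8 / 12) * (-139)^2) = 12848465 / 144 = 89225.45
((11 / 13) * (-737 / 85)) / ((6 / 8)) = -32428 / 3315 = -9.78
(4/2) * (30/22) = 30/11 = 2.73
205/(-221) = -0.93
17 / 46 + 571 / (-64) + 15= 9491 / 1472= 6.45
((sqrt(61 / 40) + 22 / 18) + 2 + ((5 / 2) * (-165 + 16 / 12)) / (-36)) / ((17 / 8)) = 2 * sqrt(610) / 85 + 3151 / 459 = 7.45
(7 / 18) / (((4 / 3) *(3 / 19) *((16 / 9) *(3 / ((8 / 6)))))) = 0.46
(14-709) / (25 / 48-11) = 33360 / 503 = 66.32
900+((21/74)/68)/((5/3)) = 22644063/25160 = 900.00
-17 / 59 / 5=-17 / 295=-0.06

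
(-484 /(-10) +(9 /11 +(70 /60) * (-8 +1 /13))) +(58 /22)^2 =2214391 /47190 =46.93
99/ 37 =2.68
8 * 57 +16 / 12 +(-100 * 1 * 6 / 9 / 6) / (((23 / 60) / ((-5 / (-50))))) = 10452 / 23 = 454.43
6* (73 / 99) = 146 / 33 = 4.42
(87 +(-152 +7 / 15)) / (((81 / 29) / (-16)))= 449152 / 1215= 369.67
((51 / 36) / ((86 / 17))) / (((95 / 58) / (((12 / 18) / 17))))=493 / 73530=0.01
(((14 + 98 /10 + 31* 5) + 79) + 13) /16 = 677 /40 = 16.92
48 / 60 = 4 / 5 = 0.80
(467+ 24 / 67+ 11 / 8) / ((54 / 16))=83747 / 603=138.88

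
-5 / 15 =-1 / 3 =-0.33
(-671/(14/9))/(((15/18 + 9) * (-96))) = 6039/13216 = 0.46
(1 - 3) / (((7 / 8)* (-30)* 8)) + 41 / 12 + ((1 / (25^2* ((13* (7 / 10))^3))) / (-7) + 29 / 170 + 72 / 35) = 30420906067 / 5380496940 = 5.65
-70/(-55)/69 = 14/759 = 0.02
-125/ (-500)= 1/ 4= 0.25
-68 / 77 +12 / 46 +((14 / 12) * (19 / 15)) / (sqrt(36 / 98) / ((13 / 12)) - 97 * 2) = -15644476702711 / 24837833277180 - 12103 * sqrt(2) / 779152810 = -0.63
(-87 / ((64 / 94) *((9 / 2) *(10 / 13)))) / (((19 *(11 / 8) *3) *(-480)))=17719 / 18057600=0.00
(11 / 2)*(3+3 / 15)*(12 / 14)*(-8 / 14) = -2112 / 245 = -8.62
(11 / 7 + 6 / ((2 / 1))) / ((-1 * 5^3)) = -0.04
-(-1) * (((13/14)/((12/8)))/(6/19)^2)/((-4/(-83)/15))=1932.14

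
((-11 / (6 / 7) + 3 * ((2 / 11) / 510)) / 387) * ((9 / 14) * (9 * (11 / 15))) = -0.14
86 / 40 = 43 / 20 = 2.15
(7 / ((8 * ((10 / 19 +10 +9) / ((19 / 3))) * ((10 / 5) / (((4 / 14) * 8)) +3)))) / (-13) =-361 / 64077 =-0.01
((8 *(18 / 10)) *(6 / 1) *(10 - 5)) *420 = 181440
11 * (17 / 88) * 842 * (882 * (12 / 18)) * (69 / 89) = 72593451 / 89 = 815656.75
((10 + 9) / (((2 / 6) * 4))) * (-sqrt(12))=-57 * sqrt(3) / 2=-49.36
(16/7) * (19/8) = 38/7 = 5.43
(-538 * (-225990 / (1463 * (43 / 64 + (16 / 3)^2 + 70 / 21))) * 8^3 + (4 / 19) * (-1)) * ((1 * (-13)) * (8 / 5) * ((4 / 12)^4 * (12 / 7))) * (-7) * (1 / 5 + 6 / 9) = 193910155855085696 / 55373489325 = 3501859.07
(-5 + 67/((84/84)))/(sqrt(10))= 31 * sqrt(10)/5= 19.61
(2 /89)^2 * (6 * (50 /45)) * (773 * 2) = 123680 /23763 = 5.20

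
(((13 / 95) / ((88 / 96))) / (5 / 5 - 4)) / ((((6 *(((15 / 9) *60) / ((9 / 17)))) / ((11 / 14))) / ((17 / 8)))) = -39 / 532000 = -0.00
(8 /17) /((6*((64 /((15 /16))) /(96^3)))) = 17280 /17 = 1016.47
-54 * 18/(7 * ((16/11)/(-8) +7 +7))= -2673/266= -10.05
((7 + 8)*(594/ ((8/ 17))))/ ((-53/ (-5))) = 378675/ 212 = 1786.20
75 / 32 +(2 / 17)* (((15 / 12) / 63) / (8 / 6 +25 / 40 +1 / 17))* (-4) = 1293665 / 553056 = 2.34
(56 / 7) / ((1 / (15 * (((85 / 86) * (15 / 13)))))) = 76500 / 559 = 136.85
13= 13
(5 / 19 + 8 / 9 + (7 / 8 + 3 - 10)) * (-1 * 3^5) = 183681 / 152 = 1208.43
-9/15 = -0.60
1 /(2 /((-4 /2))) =-1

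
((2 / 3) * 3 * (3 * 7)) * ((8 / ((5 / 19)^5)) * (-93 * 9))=-696358273968 / 3125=-222834647.67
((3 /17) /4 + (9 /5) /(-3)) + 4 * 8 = 10691 /340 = 31.44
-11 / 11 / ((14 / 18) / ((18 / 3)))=-54 / 7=-7.71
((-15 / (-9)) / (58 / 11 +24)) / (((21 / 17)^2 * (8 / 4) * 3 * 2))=15895 / 5112072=0.00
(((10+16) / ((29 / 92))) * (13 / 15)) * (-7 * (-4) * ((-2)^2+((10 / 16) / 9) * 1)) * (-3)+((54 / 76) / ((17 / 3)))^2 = -13307759661463 / 544597380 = -24435.96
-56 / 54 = -28 / 27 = -1.04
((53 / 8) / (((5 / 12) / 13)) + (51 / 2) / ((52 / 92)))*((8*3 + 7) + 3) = 556512 / 65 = 8561.72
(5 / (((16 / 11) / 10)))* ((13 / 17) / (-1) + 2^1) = 5775 / 136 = 42.46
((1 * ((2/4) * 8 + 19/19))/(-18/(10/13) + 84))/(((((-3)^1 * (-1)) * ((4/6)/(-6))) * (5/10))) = -50/101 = -0.50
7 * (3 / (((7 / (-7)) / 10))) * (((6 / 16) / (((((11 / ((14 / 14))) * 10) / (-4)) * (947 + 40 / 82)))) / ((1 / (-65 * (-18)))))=3.54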